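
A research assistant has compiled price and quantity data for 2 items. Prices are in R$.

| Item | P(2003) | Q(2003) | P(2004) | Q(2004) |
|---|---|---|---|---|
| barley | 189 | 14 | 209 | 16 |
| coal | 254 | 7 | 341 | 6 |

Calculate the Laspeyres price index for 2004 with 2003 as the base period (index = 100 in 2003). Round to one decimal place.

Laspeyres price index uses base-period quantities as weights.
ΣP(2004)·Q(2003) = 209×14 + 341×7 = 2926 + 2387 = 5313
ΣP(2003)·Q(2003) = 189×14 + 254×7 = 2646 + 1778 = 4424
Index = 5313 / 4424 × 100 = 120.0949

120.1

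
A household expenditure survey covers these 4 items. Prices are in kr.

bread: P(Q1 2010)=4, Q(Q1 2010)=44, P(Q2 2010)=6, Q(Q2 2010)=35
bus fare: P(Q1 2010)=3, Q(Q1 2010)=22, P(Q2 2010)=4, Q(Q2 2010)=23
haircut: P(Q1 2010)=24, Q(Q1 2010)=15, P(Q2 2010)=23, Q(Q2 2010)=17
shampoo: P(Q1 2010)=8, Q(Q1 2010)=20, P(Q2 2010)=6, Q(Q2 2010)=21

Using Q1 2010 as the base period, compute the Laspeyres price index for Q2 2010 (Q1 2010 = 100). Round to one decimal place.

Laspeyres price index uses base-period quantities as weights.
ΣP(Q2 2010)·Q(Q1 2010) = 6×44 + 4×22 + 23×15 + 6×20 = 264 + 88 + 345 + 120 = 817
ΣP(Q1 2010)·Q(Q1 2010) = 4×44 + 3×22 + 24×15 + 8×20 = 176 + 66 + 360 + 160 = 762
Index = 817 / 762 × 100 = 107.2178

107.2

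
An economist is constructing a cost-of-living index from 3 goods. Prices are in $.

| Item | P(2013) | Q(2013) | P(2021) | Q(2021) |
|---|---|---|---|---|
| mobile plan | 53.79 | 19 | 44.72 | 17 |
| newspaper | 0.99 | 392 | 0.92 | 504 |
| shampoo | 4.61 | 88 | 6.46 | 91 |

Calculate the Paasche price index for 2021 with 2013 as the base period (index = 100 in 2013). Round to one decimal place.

98.8

Paasche price index uses current-period quantities as weights.
ΣP(2021)·Q(2021) = 44.72×17 + 0.92×504 + 6.46×91 = 760.24 + 463.68 + 587.86 = 1811.78
ΣP(2013)·Q(2021) = 53.79×17 + 0.99×504 + 4.61×91 = 914.43 + 498.96 + 419.51 = 1832.9
Index = 1811.78 / 1832.9 × 100 = 98.8477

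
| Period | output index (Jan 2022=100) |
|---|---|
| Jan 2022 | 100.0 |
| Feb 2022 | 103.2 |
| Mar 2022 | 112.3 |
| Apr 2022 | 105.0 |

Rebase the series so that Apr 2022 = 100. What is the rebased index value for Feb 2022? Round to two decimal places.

Rebased(Feb 2022) = 103.2 / 105.0 × 100 = 98.2857

98.29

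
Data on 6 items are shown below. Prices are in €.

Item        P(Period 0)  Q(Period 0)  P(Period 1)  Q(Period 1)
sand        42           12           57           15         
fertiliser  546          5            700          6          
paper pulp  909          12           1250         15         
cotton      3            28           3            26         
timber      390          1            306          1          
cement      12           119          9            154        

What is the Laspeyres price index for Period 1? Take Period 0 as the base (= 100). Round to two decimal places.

128.68

Laspeyres price index uses base-period quantities as weights.
ΣP(Period 1)·Q(Period 0) = 57×12 + 700×5 + 1250×12 + 3×28 + 306×1 + 9×119 = 684 + 3500 + 15000 + 84 + 306 + 1071 = 20645
ΣP(Period 0)·Q(Period 0) = 42×12 + 546×5 + 909×12 + 3×28 + 390×1 + 12×119 = 504 + 2730 + 10908 + 84 + 390 + 1428 = 16044
Index = 20645 / 16044 × 100 = 128.6774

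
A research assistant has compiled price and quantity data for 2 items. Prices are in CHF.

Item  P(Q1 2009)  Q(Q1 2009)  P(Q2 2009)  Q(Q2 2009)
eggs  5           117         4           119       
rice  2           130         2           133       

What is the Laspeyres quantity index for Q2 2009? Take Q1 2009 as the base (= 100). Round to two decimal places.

Laspeyres quantity index uses base-period prices as weights.
ΣP(Q1 2009)·Q(Q2 2009) = 5×119 + 2×133 = 595 + 266 = 861
ΣP(Q1 2009)·Q(Q1 2009) = 5×117 + 2×130 = 585 + 260 = 845
Index = 861 / 845 × 100 = 101.8935

101.89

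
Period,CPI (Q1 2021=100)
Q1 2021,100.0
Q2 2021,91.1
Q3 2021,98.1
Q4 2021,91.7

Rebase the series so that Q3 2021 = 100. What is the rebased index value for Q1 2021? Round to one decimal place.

101.9

Rebased(Q1 2021) = 100.0 / 98.1 × 100 = 101.9368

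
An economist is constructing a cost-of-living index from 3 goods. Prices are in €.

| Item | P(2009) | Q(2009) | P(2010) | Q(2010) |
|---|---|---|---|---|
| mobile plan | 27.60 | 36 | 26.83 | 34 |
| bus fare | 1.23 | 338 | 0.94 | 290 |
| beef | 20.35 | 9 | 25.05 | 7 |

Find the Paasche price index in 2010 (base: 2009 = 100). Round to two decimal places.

Paasche price index uses current-period quantities as weights.
ΣP(2010)·Q(2010) = 26.83×34 + 0.94×290 + 25.05×7 = 912.22 + 272.6 + 175.35 = 1360.17
ΣP(2009)·Q(2010) = 27.60×34 + 1.23×290 + 20.35×7 = 938.4 + 356.7 + 142.45 = 1437.55
Index = 1360.17 / 1437.55 × 100 = 94.6172

94.62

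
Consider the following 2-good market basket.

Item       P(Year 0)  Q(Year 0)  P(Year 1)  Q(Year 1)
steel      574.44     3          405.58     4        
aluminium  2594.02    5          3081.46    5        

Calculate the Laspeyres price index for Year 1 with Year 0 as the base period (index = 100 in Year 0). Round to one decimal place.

Laspeyres price index uses base-period quantities as weights.
ΣP(Year 1)·Q(Year 0) = 405.58×3 + 3081.46×5 = 1216.74 + 15407.3 = 16624.04
ΣP(Year 0)·Q(Year 0) = 574.44×3 + 2594.02×5 = 1723.32 + 12970.1 = 14693.42
Index = 16624.04 / 14693.42 × 100 = 113.1394

113.1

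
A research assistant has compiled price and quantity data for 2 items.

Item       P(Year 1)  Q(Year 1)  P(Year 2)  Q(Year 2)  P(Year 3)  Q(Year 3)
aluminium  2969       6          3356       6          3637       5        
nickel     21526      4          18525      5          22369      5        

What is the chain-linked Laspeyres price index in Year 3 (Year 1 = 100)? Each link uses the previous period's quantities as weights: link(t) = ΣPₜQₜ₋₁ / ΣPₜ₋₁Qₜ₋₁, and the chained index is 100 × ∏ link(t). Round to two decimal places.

107.50

Link Year 1→Year 2:
ΣP(Year 2)Q(Year 1) = 3356×6 + 18525×4 = 20136 + 74100 = 94236
ΣP(Year 1)Q(Year 1) = 2969×6 + 21526×4 = 17814 + 86104 = 103918
link = 94236/103918 = 0.906830
Link Year 2→Year 3:
ΣP(Year 3)Q(Year 2) = 3637×6 + 22369×5 = 21822 + 111845 = 133667
ΣP(Year 2)Q(Year 2) = 3356×6 + 18525×5 = 20136 + 92625 = 112761
link = 133667/112761 = 1.185401
Chained index = 100 × 0.906830 × 1.185401 = 107.4958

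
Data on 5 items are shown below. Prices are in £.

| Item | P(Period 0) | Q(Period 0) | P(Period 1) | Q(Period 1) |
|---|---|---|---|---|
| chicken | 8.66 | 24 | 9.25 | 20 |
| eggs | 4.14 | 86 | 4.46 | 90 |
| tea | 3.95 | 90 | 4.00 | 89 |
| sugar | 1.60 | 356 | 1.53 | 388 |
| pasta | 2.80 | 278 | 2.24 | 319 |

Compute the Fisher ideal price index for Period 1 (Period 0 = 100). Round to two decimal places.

93.70

Laspeyres component (base-period weights):
ΣP(Period 1)Q(Period 0) = 9.25×24 + 4.46×86 + 4.00×90 + 1.53×356 + 2.24×278 = 222 + 383.56 + 360 + 544.68 + 622.72 = 2132.96
ΣP(Period 0)Q(Period 0) = 8.66×24 + 4.14×86 + 3.95×90 + 1.60×356 + 2.80×278 = 207.84 + 356.04 + 355.5 + 569.6 + 778.4 = 2267.38
L = 2132.96 / 2267.38 × 100 = 94.0716
Paasche component (current-period weights):
ΣP(Period 1)Q(Period 1) = 9.25×20 + 4.46×90 + 4.00×89 + 1.53×388 + 2.24×319 = 185 + 401.4 + 356 + 593.64 + 714.56 = 2250.6
ΣP(Period 0)Q(Period 1) = 8.66×20 + 4.14×90 + 3.95×89 + 1.60×388 + 2.80×319 = 173.2 + 372.6 + 351.55 + 620.8 + 893.2 = 2411.35
P = 2250.6 / 2411.35 × 100 = 93.3336
Fisher = √(L × P) = √(94.0716 × 93.3336) = 93.7019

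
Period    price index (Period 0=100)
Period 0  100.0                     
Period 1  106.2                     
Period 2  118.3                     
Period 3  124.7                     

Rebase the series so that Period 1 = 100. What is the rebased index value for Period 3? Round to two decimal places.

Rebased(Period 3) = 124.7 / 106.2 × 100 = 117.4200

117.42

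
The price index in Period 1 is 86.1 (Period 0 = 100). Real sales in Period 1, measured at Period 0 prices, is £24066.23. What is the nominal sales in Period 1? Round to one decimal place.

20721.0

Nominal = Real × (Index/100) = 24066.23 × (86.1/100)
        = 24066.23 × 0.861 = 20721.0240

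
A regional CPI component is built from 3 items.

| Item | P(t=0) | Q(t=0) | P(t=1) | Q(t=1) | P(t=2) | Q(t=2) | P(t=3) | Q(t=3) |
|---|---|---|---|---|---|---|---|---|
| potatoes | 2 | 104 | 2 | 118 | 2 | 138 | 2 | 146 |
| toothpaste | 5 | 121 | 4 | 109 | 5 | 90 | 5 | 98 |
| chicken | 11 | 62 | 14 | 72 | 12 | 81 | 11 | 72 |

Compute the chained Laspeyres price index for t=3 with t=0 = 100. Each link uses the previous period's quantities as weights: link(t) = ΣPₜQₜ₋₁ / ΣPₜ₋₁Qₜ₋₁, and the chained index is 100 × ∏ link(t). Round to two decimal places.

Link t=0→t=1:
ΣP(t=1)Q(t=0) = 2×104 + 4×121 + 14×62 = 208 + 484 + 868 = 1560
ΣP(t=0)Q(t=0) = 2×104 + 5×121 + 11×62 = 208 + 605 + 682 = 1495
link = 1560/1495 = 1.043478
Link t=1→t=2:
ΣP(t=2)Q(t=1) = 2×118 + 5×109 + 12×72 = 236 + 545 + 864 = 1645
ΣP(t=1)Q(t=1) = 2×118 + 4×109 + 14×72 = 236 + 436 + 1008 = 1680
link = 1645/1680 = 0.979167
Link t=2→t=3:
ΣP(t=3)Q(t=2) = 2×138 + 5×90 + 11×81 = 276 + 450 + 891 = 1617
ΣP(t=2)Q(t=2) = 2×138 + 5×90 + 12×81 = 276 + 450 + 972 = 1698
link = 1617/1698 = 0.952297
Chained index = 100 × 1.043478 × 0.979167 × 0.952297 = 97.2999

97.30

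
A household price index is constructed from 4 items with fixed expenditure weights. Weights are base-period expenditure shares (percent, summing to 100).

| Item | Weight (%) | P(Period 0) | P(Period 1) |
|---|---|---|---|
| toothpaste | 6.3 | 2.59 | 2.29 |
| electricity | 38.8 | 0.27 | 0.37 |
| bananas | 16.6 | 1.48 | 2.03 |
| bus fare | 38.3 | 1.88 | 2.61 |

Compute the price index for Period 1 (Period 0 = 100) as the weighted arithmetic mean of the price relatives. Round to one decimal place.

134.7

toothpaste: 6.3 × (2.29/2.59) = 6.3 × 0.884170 = 5.5703
electricity: 38.8 × (0.37/0.27) = 38.8 × 1.370370 = 53.1704
bananas: 16.6 × (2.03/1.48) = 16.6 × 1.371622 = 22.7689
bus fare: 38.3 × (2.61/1.88) = 38.3 × 1.388298 = 53.1718
Index = Σ wᵢ·(p₁ᵢ/p₀ᵢ) = 5.5703 + 53.1704 + 22.7689 + 53.1718 = 134.6814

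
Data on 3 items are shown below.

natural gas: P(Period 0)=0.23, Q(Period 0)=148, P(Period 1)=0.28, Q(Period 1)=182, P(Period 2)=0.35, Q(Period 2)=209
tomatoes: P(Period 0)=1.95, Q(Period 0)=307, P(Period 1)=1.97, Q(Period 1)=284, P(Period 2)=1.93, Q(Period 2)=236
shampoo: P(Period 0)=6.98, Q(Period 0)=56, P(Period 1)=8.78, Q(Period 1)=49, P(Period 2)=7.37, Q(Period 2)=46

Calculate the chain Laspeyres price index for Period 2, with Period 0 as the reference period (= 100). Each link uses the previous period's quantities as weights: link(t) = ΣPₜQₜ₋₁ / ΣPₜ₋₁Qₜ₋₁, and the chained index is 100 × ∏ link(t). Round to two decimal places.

Link Period 0→Period 1:
ΣP(Period 1)Q(Period 0) = 0.28×148 + 1.97×307 + 8.78×56 = 41.44 + 604.79 + 491.68 = 1137.91
ΣP(Period 0)Q(Period 0) = 0.23×148 + 1.95×307 + 6.98×56 = 34.04 + 598.65 + 390.88 = 1023.57
link = 1137.91/1023.57 = 1.111707
Link Period 1→Period 2:
ΣP(Period 2)Q(Period 1) = 0.35×182 + 1.93×284 + 7.37×49 = 63.7 + 548.12 + 361.13 = 972.95
ΣP(Period 1)Q(Period 1) = 0.28×182 + 1.97×284 + 8.78×49 = 50.96 + 559.48 + 430.22 = 1040.66
link = 972.95/1040.66 = 0.934936
Chained index = 100 × 1.111707 × 0.934936 = 103.9374

103.94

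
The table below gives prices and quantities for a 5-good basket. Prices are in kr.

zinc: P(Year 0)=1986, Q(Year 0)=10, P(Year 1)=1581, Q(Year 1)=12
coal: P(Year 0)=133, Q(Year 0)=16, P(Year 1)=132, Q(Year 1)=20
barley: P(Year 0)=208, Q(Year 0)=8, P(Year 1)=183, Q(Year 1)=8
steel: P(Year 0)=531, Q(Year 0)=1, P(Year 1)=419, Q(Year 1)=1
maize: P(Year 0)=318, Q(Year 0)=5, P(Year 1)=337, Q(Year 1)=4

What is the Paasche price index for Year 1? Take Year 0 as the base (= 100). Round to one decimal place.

82.9

Paasche price index uses current-period quantities as weights.
ΣP(Year 1)·Q(Year 1) = 1581×12 + 132×20 + 183×8 + 419×1 + 337×4 = 18972 + 2640 + 1464 + 419 + 1348 = 24843
ΣP(Year 0)·Q(Year 1) = 1986×12 + 133×20 + 208×8 + 531×1 + 318×4 = 23832 + 2660 + 1664 + 531 + 1272 = 29959
Index = 24843 / 29959 × 100 = 82.9233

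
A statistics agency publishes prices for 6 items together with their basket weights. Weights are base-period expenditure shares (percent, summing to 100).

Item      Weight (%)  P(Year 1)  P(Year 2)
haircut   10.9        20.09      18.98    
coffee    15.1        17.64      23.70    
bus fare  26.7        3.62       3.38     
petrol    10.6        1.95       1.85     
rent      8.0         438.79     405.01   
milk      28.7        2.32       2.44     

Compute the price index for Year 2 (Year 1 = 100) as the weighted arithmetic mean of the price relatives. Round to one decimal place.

haircut: 10.9 × (18.98/20.09) = 10.9 × 0.944749 = 10.2978
coffee: 15.1 × (23.70/17.64) = 15.1 × 1.343537 = 20.2874
bus fare: 26.7 × (3.38/3.62) = 26.7 × 0.933702 = 24.9298
petrol: 10.6 × (1.85/1.95) = 10.6 × 0.948718 = 10.0564
rent: 8.0 × (405.01/438.79) = 8.0 × 0.923016 = 7.3841
milk: 28.7 × (2.44/2.32) = 28.7 × 1.051724 = 30.1845
Index = Σ wᵢ·(p₁ᵢ/p₀ᵢ) = 10.2978 + 20.2874 + 24.9298 + 10.0564 + 7.3841 + 30.1845 = 103.1400

103.1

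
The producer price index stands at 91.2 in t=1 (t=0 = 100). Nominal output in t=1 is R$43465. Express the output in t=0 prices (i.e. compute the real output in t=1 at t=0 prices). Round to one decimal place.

Real = Nominal ÷ (Index/100) = 43465 ÷ (91.2/100)
     = 43465 ÷ 0.912 = 47658.9912

47659.0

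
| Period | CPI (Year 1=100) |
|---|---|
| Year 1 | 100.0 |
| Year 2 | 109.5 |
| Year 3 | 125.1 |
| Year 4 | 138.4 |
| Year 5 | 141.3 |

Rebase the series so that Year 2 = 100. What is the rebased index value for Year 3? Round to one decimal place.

114.2

Rebased(Year 3) = 125.1 / 109.5 × 100 = 114.2466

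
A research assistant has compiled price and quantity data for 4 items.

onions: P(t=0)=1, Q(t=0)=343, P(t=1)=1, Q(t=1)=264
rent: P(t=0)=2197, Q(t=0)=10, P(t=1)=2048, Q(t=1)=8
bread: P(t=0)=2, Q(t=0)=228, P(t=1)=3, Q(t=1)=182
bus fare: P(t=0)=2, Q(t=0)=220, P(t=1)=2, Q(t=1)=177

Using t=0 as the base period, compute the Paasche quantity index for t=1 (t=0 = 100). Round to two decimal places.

79.96

Paasche quantity index uses current-period prices as weights.
ΣP(t=1)·Q(t=1) = 1×264 + 2048×8 + 3×182 + 2×177 = 264 + 16384 + 546 + 354 = 17548
ΣP(t=1)·Q(t=0) = 1×343 + 2048×10 + 3×228 + 2×220 = 343 + 20480 + 684 + 440 = 21947
Index = 17548 / 21947 × 100 = 79.9563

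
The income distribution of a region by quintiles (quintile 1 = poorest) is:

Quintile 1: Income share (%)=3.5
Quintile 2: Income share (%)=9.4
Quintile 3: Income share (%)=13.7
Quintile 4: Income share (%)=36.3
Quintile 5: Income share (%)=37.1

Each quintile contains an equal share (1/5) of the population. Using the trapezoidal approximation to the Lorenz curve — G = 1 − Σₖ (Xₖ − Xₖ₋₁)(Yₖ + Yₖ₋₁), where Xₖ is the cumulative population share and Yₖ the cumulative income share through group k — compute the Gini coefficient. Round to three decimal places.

0.376

Cumulative income shares Yₖ: 0.0350, 0.1290, 0.2660, 0.6290, 1.0000
Σ (Xₖ−Xₖ₋₁)(Yₖ+Yₖ₋₁) = (1/5)(0.0350+0.0000) + (1/5)(0.1290+0.0350) + (1/5)(0.2660+0.1290) + (1/5)(0.6290+0.2660) + (1/5)(1.0000+0.6290)
  = 0.0070 + 0.0328 + 0.0790 + 0.1790 + 0.3258 = 0.6236
G = 1 − 0.6236 = 0.3764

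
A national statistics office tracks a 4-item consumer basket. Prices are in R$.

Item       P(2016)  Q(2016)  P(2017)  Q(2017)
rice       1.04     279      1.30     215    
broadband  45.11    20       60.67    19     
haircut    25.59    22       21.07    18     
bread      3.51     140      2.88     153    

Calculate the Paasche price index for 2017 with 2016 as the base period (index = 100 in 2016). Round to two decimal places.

108.36

Paasche price index uses current-period quantities as weights.
ΣP(2017)·Q(2017) = 1.30×215 + 60.67×19 + 21.07×18 + 2.88×153 = 279.5 + 1152.73 + 379.26 + 440.64 = 2252.13
ΣP(2016)·Q(2017) = 1.04×215 + 45.11×19 + 25.59×18 + 3.51×153 = 223.6 + 857.09 + 460.62 + 537.03 = 2078.34
Index = 2252.13 / 2078.34 × 100 = 108.3620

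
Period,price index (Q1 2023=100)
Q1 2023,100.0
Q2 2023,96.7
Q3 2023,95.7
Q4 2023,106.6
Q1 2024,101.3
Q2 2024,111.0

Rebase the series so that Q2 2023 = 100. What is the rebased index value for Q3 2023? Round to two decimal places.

Rebased(Q3 2023) = 95.7 / 96.7 × 100 = 98.9659

98.97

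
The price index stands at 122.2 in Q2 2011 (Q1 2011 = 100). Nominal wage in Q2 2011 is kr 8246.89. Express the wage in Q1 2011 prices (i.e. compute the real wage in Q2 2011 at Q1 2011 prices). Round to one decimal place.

Real = Nominal ÷ (Index/100) = 8246.89 ÷ (122.2/100)
     = 8246.89 ÷ 1.222 = 6748.6825

6748.7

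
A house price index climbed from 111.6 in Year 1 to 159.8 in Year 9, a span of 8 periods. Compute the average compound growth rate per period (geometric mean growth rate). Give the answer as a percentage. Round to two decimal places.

4.59%

Growth factor = (159.8/111.6)^(1/8) = (1.431900)^(1/8) = 1.045897
Growth rate = 1.045897 − 1 = 0.045897 = 4.5897%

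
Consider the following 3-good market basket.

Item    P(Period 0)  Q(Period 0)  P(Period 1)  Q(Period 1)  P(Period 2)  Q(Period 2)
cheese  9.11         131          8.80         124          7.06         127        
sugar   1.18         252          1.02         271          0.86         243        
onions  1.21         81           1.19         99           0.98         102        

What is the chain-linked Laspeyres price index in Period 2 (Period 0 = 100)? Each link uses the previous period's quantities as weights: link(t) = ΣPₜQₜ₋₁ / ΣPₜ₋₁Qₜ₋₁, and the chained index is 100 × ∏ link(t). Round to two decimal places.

76.94

Link Period 0→Period 1:
ΣP(Period 1)Q(Period 0) = 8.80×131 + 1.02×252 + 1.19×81 = 1152.8 + 257.04 + 96.39 = 1506.23
ΣP(Period 0)Q(Period 0) = 9.11×131 + 1.18×252 + 1.21×81 = 1193.41 + 297.36 + 98.01 = 1588.78
link = 1506.23/1588.78 = 0.948042
Link Period 1→Period 2:
ΣP(Period 2)Q(Period 1) = 7.06×124 + 0.86×271 + 0.98×99 = 875.44 + 233.06 + 97.02 = 1205.52
ΣP(Period 1)Q(Period 1) = 8.80×124 + 1.02×271 + 1.19×99 = 1091.2 + 276.42 + 117.81 = 1485.43
link = 1205.52/1485.43 = 0.811563
Chained index = 100 × 0.948042 × 0.811563 = 76.9396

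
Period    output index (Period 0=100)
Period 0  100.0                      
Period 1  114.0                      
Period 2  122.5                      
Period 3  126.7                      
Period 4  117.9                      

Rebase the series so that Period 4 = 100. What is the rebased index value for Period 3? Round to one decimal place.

107.5

Rebased(Period 3) = 126.7 / 117.9 × 100 = 107.4640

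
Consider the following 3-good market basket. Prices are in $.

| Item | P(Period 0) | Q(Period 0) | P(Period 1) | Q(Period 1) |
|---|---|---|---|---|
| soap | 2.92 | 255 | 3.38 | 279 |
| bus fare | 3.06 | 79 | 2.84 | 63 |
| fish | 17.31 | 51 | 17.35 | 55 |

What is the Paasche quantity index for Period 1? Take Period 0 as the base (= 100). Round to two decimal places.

105.33

Paasche quantity index uses current-period prices as weights.
ΣP(Period 1)·Q(Period 1) = 3.38×279 + 2.84×63 + 17.35×55 = 943.02 + 178.92 + 954.25 = 2076.19
ΣP(Period 1)·Q(Period 0) = 3.38×255 + 2.84×79 + 17.35×51 = 861.9 + 224.36 + 884.85 = 1971.11
Index = 2076.19 / 1971.11 × 100 = 105.3310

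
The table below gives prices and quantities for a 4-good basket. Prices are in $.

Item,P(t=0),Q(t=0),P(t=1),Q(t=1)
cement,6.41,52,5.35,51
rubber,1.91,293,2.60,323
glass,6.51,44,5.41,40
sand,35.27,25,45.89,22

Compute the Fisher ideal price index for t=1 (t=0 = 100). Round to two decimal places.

Laspeyres component (base-period weights):
ΣP(t=1)Q(t=0) = 5.35×52 + 2.60×293 + 5.41×44 + 45.89×25 = 278.2 + 761.8 + 238.04 + 1147.25 = 2425.29
ΣP(t=0)Q(t=0) = 6.41×52 + 1.91×293 + 6.51×44 + 35.27×25 = 333.32 + 559.63 + 286.44 + 881.75 = 2061.14
L = 2425.29 / 2061.14 × 100 = 117.6674
Paasche component (current-period weights):
ΣP(t=1)Q(t=1) = 5.35×51 + 2.60×323 + 5.41×40 + 45.89×22 = 272.85 + 839.8 + 216.4 + 1009.58 = 2338.63
ΣP(t=0)Q(t=1) = 6.41×51 + 1.91×323 + 6.51×40 + 35.27×22 = 326.91 + 616.93 + 260.4 + 775.94 = 1980.18
P = 2338.63 / 1980.18 × 100 = 118.1019
Fisher = √(L × P) = √(117.6674 × 118.1019) = 117.8844

117.88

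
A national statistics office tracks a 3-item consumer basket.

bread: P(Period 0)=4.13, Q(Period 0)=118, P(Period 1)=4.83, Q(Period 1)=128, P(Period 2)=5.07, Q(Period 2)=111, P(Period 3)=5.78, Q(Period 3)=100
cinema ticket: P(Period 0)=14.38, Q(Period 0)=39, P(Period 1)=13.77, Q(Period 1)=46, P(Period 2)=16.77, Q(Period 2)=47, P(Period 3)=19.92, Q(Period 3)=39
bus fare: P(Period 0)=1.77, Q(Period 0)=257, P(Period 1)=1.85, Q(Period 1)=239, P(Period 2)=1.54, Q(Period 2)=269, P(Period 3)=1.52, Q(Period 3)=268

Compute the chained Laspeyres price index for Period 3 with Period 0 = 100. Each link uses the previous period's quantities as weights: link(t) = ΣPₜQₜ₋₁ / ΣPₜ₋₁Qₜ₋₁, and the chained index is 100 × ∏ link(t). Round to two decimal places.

Link Period 0→Period 1:
ΣP(Period 1)Q(Period 0) = 4.83×118 + 13.77×39 + 1.85×257 = 569.94 + 537.03 + 475.45 = 1582.42
ΣP(Period 0)Q(Period 0) = 4.13×118 + 14.38×39 + 1.77×257 = 487.34 + 560.82 + 454.89 = 1503.05
link = 1582.42/1503.05 = 1.052806
Link Period 1→Period 2:
ΣP(Period 2)Q(Period 1) = 5.07×128 + 16.77×46 + 1.54×239 = 648.96 + 771.42 + 368.06 = 1788.44
ΣP(Period 1)Q(Period 1) = 4.83×128 + 13.77×46 + 1.85×239 = 618.24 + 633.42 + 442.15 = 1693.81
link = 1788.44/1693.81 = 1.055868
Link Period 2→Period 3:
ΣP(Period 3)Q(Period 2) = 5.78×111 + 19.92×47 + 1.52×269 = 641.58 + 936.24 + 408.88 = 1986.7
ΣP(Period 2)Q(Period 2) = 5.07×111 + 16.77×47 + 1.54×269 = 562.77 + 788.19 + 414.26 = 1765.22
link = 1986.7/1765.22 = 1.125469
Chained index = 100 × 1.052806 × 1.055868 × 1.125469 = 125.1098

125.11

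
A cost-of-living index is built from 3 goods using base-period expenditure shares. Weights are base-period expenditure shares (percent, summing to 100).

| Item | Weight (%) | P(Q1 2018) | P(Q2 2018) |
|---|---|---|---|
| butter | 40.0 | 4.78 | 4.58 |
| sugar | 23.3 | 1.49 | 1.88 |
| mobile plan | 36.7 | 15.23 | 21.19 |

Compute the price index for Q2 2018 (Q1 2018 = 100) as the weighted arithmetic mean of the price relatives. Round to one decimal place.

butter: 40.0 × (4.58/4.78) = 40.0 × 0.958159 = 38.3264
sugar: 23.3 × (1.88/1.49) = 23.3 × 1.261745 = 29.3987
mobile plan: 36.7 × (21.19/15.23) = 36.7 × 1.391333 = 51.0619
Index = Σ wᵢ·(p₁ᵢ/p₀ᵢ) = 38.3264 + 29.3987 + 51.0619 = 118.7869

118.8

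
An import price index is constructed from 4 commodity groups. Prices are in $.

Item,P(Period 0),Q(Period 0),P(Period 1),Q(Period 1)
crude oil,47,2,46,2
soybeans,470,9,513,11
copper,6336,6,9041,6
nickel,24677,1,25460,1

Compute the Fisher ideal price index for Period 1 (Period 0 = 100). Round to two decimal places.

Laspeyres component (base-period weights):
ΣP(Period 1)Q(Period 0) = 46×2 + 513×9 + 9041×6 + 25460×1 = 92 + 4617 + 54246 + 25460 = 84415
ΣP(Period 0)Q(Period 0) = 47×2 + 470×9 + 6336×6 + 24677×1 = 94 + 4230 + 38016 + 24677 = 67017
L = 84415 / 67017 × 100 = 125.9606
Paasche component (current-period weights):
ΣP(Period 1)Q(Period 1) = 46×2 + 513×11 + 9041×6 + 25460×1 = 92 + 5643 + 54246 + 25460 = 85441
ΣP(Period 0)Q(Period 1) = 47×2 + 470×11 + 6336×6 + 24677×1 = 94 + 5170 + 38016 + 24677 = 67957
P = 85441 / 67957 × 100 = 125.7280
Fisher = √(L × P) = √(125.9606 × 125.7280) = 125.8443

125.84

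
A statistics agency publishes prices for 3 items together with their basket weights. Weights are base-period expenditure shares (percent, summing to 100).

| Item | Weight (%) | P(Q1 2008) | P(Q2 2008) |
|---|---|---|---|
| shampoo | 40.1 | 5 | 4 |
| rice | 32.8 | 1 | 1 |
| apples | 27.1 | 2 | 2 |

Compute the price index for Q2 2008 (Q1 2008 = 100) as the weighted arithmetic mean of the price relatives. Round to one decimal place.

92.0

shampoo: 40.1 × (4/5) = 40.1 × 0.800000 = 32.0800
rice: 32.8 × (1/1) = 32.8 × 1.000000 = 32.8000
apples: 27.1 × (2/2) = 27.1 × 1.000000 = 27.1000
Index = Σ wᵢ·(p₁ᵢ/p₀ᵢ) = 32.0800 + 32.8000 + 27.1000 = 91.9800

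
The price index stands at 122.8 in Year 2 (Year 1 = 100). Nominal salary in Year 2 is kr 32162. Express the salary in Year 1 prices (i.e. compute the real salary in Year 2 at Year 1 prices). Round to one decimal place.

26190.6

Real = Nominal ÷ (Index/100) = 32162 ÷ (122.8/100)
     = 32162 ÷ 1.228 = 26190.5537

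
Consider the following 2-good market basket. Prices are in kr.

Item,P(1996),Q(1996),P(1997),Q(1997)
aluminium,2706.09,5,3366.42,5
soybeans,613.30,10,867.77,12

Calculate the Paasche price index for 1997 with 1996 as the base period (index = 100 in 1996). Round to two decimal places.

Paasche price index uses current-period quantities as weights.
ΣP(1997)·Q(1997) = 3366.42×5 + 867.77×12 = 16832.1 + 10413.24 = 27245.34
ΣP(1996)·Q(1997) = 2706.09×5 + 613.30×12 = 13530.45 + 7359.6 = 20890.05
Index = 27245.34 / 20890.05 × 100 = 130.4226

130.42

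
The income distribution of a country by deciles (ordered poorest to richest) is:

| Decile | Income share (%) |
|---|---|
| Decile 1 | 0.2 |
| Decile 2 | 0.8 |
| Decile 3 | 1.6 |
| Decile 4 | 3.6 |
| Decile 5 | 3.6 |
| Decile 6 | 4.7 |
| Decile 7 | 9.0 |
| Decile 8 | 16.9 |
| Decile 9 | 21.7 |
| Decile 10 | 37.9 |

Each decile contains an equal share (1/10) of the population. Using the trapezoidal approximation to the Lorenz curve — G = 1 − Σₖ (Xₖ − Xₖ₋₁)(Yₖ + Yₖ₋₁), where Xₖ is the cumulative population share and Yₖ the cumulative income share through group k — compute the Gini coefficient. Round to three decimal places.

Cumulative income shares Yₖ: 0.0020, 0.0100, 0.0260, 0.0620, 0.0980, 0.1450, 0.2350, 0.4040, 0.6210, 1.0000
Σ (Xₖ−Xₖ₋₁)(Yₖ+Yₖ₋₁) = (1/10)(0.0020+0.0000) + (1/10)(0.0100+0.0020) + (1/10)(0.0260+0.0100) + (1/10)(0.0620+0.0260) + (1/10)(0.0980+0.0620) + (1/10)(0.1450+0.0980) + (1/10)(0.2350+0.1450) + (1/10)(0.4040+0.2350) + (1/10)(0.6210+0.4040) + (1/10)(1.0000+0.6210)
  = 0.0002 + 0.0012 + 0.0036 + 0.0088 + 0.0160 + 0.0243 + 0.0380 + 0.0639 + 0.1025 + 0.1621 = 0.4206
G = 1 − 0.4206 = 0.5794

0.579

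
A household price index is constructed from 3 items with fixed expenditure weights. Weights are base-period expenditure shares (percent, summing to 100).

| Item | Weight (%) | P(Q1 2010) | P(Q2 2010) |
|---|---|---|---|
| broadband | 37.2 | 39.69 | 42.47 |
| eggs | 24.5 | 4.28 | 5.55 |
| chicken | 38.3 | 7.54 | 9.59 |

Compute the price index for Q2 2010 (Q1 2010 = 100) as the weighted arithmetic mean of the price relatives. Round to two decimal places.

120.29

broadband: 37.2 × (42.47/39.69) = 37.2 × 1.070043 = 39.8056
eggs: 24.5 × (5.55/4.28) = 24.5 × 1.296729 = 31.7699
chicken: 38.3 × (9.59/7.54) = 38.3 × 1.271883 = 48.7131
Index = Σ wᵢ·(p₁ᵢ/p₀ᵢ) = 39.8056 + 31.7699 + 48.7131 = 120.2886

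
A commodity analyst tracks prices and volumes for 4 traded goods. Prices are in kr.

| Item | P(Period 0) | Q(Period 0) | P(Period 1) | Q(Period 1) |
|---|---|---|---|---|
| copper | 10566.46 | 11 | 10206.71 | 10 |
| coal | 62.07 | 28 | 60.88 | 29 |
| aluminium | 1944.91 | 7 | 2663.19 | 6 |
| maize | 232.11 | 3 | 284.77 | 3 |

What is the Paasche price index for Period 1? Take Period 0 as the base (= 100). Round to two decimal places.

Paasche price index uses current-period quantities as weights.
ΣP(Period 1)·Q(Period 1) = 10206.71×10 + 60.88×29 + 2663.19×6 + 284.77×3 = 102067.1 + 1765.52 + 15979.14 + 854.31 = 120666.07
ΣP(Period 0)·Q(Period 1) = 10566.46×10 + 62.07×29 + 1944.91×6 + 232.11×3 = 105664.6 + 1800.03 + 11669.46 + 696.33 = 119830.42
Index = 120666.07 / 119830.42 × 100 = 100.6974

100.70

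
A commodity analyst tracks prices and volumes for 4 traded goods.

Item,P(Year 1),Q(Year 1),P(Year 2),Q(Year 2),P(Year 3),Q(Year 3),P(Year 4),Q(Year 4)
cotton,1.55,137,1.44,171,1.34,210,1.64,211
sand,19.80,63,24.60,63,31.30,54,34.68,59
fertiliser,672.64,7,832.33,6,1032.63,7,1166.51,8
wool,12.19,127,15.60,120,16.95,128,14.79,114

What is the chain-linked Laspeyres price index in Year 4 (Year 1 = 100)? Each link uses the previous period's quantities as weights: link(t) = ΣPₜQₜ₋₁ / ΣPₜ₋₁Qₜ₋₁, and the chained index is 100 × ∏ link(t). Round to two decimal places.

Link Year 1→Year 2:
ΣP(Year 2)Q(Year 1) = 1.44×137 + 24.60×63 + 832.33×7 + 15.60×127 = 197.28 + 1549.8 + 5826.31 + 1981.2 = 9554.59
ΣP(Year 1)Q(Year 1) = 1.55×137 + 19.80×63 + 672.64×7 + 12.19×127 = 212.35 + 1247.4 + 4708.48 + 1548.13 = 7716.36
link = 9554.59/7716.36 = 1.238225
Link Year 2→Year 3:
ΣP(Year 3)Q(Year 2) = 1.34×171 + 31.30×63 + 1032.63×6 + 16.95×120 = 229.14 + 1971.9 + 6195.78 + 2034 = 10430.82
ΣP(Year 2)Q(Year 2) = 1.44×171 + 24.60×63 + 832.33×6 + 15.60×120 = 246.24 + 1549.8 + 4993.98 + 1872 = 8662.02
link = 10430.82/8662.02 = 1.204202
Link Year 3→Year 4:
ΣP(Year 4)Q(Year 3) = 1.64×210 + 34.68×54 + 1166.51×7 + 14.79×128 = 344.4 + 1872.72 + 8165.57 + 1893.12 = 12275.81
ΣP(Year 3)Q(Year 3) = 1.34×210 + 31.30×54 + 1032.63×7 + 16.95×128 = 281.4 + 1690.2 + 7228.41 + 2169.6 = 11369.61
link = 12275.81/11369.61 = 1.079704
Chained index = 100 × 1.238225 × 1.204202 × 1.079704 = 160.9917

160.99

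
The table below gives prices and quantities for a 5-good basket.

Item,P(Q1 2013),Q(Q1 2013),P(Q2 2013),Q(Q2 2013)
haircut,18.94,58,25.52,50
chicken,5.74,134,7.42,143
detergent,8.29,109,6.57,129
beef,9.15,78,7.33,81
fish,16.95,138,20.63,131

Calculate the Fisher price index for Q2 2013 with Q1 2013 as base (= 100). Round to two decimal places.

112.62

Laspeyres component (base-period weights):
ΣP(Q2 2013)Q(Q1 2013) = 25.52×58 + 7.42×134 + 6.57×109 + 7.33×78 + 20.63×138 = 1480.16 + 994.28 + 716.13 + 571.74 + 2846.94 = 6609.25
ΣP(Q1 2013)Q(Q1 2013) = 18.94×58 + 5.74×134 + 8.29×109 + 9.15×78 + 16.95×138 = 1098.52 + 769.16 + 903.61 + 713.7 + 2339.1 = 5824.09
L = 6609.25 / 5824.09 × 100 = 113.4812
Paasche component (current-period weights):
ΣP(Q2 2013)Q(Q2 2013) = 25.52×50 + 7.42×143 + 6.57×129 + 7.33×81 + 20.63×131 = 1276 + 1061.06 + 847.53 + 593.73 + 2702.53 = 6480.85
ΣP(Q1 2013)Q(Q2 2013) = 18.94×50 + 5.74×143 + 8.29×129 + 9.15×81 + 16.95×131 = 947 + 820.82 + 1069.41 + 741.15 + 2220.45 = 5798.83
P = 6480.85 / 5798.83 × 100 = 111.7613
Fisher = √(L × P) = √(113.4812 × 111.7613) = 112.6180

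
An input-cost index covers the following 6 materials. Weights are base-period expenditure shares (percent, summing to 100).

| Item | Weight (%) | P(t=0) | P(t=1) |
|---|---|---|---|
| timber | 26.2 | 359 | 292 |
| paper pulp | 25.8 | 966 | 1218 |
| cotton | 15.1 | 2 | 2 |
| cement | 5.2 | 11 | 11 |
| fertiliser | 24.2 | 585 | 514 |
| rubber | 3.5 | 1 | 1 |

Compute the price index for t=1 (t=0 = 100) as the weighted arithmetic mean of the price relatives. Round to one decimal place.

timber: 26.2 × (292/359) = 26.2 × 0.813370 = 21.3103
paper pulp: 25.8 × (1218/966) = 25.8 × 1.260870 = 32.5304
cotton: 15.1 × (2/2) = 15.1 × 1.000000 = 15.1000
cement: 5.2 × (11/11) = 5.2 × 1.000000 = 5.2000
fertiliser: 24.2 × (514/585) = 24.2 × 0.878632 = 21.2629
rubber: 3.5 × (1/1) = 3.5 × 1.000000 = 3.5000
Index = Σ wᵢ·(p₁ᵢ/p₀ᵢ) = 21.3103 + 32.5304 + 15.1000 + 5.2000 + 21.2629 + 3.5000 = 98.9036

98.9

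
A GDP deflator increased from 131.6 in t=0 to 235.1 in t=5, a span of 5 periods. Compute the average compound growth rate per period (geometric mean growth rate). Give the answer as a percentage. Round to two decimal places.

12.31%

Growth factor = (235.1/131.6)^(1/5) = (1.786474)^(1/5) = 1.123051
Growth rate = 1.123051 − 1 = 0.123051 = 12.3051%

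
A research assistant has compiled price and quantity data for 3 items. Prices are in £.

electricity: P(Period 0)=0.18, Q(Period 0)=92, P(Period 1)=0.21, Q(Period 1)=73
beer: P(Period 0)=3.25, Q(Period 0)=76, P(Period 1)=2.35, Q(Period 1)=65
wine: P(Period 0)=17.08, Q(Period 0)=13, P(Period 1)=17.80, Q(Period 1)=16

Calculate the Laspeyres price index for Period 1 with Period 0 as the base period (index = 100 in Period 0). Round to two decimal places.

Laspeyres price index uses base-period quantities as weights.
ΣP(Period 1)·Q(Period 0) = 0.21×92 + 2.35×76 + 17.80×13 = 19.32 + 178.6 + 231.4 = 429.32
ΣP(Period 0)·Q(Period 0) = 0.18×92 + 3.25×76 + 17.08×13 = 16.56 + 247 + 222.04 = 485.6
Index = 429.32 / 485.6 × 100 = 88.4102

88.41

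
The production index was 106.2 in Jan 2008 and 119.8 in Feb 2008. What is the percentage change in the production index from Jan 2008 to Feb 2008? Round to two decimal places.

12.81%

Change = (119.8 − 106.2) / 106.2 × 100
       = 13.6 / 106.2 × 100 = 12.8060%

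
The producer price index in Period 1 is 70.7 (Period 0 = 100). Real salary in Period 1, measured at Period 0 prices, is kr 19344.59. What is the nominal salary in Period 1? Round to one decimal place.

Nominal = Real × (Index/100) = 19344.59 × (70.7/100)
        = 19344.59 × 0.707 = 13676.6251

13676.6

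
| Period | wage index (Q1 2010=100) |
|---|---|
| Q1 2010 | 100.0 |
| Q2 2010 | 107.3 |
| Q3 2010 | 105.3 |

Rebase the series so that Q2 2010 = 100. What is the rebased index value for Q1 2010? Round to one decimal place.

93.2

Rebased(Q1 2010) = 100.0 / 107.3 × 100 = 93.1966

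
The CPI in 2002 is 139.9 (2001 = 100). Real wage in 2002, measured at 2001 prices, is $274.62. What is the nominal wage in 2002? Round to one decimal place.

384.2

Nominal = Real × (Index/100) = 274.62 × (139.9/100)
        = 274.62 × 1.399 = 384.1934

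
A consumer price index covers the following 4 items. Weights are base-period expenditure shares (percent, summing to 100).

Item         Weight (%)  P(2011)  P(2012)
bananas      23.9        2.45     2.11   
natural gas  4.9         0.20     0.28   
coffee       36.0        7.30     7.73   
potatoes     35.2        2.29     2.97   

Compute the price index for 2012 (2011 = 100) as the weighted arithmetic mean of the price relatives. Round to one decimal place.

bananas: 23.9 × (2.11/2.45) = 23.9 × 0.861224 = 20.5833
natural gas: 4.9 × (0.28/0.20) = 4.9 × 1.400000 = 6.8600
coffee: 36.0 × (7.73/7.30) = 36.0 × 1.058904 = 38.1205
potatoes: 35.2 × (2.97/2.29) = 35.2 × 1.296943 = 45.6524
Index = Σ wᵢ·(p₁ᵢ/p₀ᵢ) = 20.5833 + 6.8600 + 38.1205 + 45.6524 = 111.2162

111.2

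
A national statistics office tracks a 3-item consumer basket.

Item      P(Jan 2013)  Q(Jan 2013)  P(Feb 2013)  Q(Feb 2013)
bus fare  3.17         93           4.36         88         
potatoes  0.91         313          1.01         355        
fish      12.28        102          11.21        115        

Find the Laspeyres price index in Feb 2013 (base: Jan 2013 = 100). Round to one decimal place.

101.8

Laspeyres price index uses base-period quantities as weights.
ΣP(Feb 2013)·Q(Jan 2013) = 4.36×93 + 1.01×313 + 11.21×102 = 405.48 + 316.13 + 1143.42 = 1865.03
ΣP(Jan 2013)·Q(Jan 2013) = 3.17×93 + 0.91×313 + 12.28×102 = 294.81 + 284.83 + 1252.56 = 1832.2
Index = 1865.03 / 1832.2 × 100 = 101.7918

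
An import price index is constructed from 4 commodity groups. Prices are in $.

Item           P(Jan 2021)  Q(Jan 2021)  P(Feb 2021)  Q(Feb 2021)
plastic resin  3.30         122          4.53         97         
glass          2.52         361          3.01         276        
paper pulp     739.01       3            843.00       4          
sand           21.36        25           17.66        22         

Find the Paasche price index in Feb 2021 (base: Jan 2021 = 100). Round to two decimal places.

113.26

Paasche price index uses current-period quantities as weights.
ΣP(Feb 2021)·Q(Feb 2021) = 4.53×97 + 3.01×276 + 843.00×4 + 17.66×22 = 439.41 + 830.76 + 3372 + 388.52 = 5030.69
ΣP(Jan 2021)·Q(Feb 2021) = 3.30×97 + 2.52×276 + 739.01×4 + 21.36×22 = 320.1 + 695.52 + 2956.04 + 469.92 = 4441.58
Index = 5030.69 / 4441.58 × 100 = 113.2635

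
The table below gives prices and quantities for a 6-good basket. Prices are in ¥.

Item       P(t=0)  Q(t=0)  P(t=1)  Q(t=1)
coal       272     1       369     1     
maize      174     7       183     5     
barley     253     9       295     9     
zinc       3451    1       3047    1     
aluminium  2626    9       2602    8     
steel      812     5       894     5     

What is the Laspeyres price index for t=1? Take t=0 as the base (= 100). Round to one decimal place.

Laspeyres price index uses base-period quantities as weights.
ΣP(t=1)·Q(t=0) = 369×1 + 183×7 + 295×9 + 3047×1 + 2602×9 + 894×5 = 369 + 1281 + 2655 + 3047 + 23418 + 4470 = 35240
ΣP(t=0)·Q(t=0) = 272×1 + 174×7 + 253×9 + 3451×1 + 2626×9 + 812×5 = 272 + 1218 + 2277 + 3451 + 23634 + 4060 = 34912
Index = 35240 / 34912 × 100 = 100.9395

100.9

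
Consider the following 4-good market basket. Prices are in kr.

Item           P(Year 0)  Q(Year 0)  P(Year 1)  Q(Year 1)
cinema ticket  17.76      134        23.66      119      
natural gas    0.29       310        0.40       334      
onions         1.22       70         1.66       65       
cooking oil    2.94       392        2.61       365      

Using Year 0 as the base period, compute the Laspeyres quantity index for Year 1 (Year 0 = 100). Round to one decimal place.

Laspeyres quantity index uses base-period prices as weights.
ΣP(Year 0)·Q(Year 1) = 17.76×119 + 0.29×334 + 1.22×65 + 2.94×365 = 2113.44 + 96.86 + 79.3 + 1073.1 = 3362.7
ΣP(Year 0)·Q(Year 0) = 17.76×134 + 0.29×310 + 1.22×70 + 2.94×392 = 2379.84 + 89.9 + 85.4 + 1152.48 = 3707.62
Index = 3362.7 / 3707.62 × 100 = 90.6970

90.7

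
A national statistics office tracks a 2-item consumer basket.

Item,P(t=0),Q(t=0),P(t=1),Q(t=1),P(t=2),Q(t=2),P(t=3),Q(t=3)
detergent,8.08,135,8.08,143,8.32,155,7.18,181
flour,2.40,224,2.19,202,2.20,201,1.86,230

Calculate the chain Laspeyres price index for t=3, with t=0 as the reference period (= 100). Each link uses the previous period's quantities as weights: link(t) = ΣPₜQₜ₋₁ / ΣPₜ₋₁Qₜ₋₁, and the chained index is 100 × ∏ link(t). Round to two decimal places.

Link t=0→t=1:
ΣP(t=1)Q(t=0) = 8.08×135 + 2.19×224 = 1090.8 + 490.56 = 1581.36
ΣP(t=0)Q(t=0) = 8.08×135 + 2.40×224 = 1090.8 + 537.6 = 1628.4
link = 1581.36/1628.4 = 0.971113
Link t=1→t=2:
ΣP(t=2)Q(t=1) = 8.32×143 + 2.20×202 = 1189.76 + 444.4 = 1634.16
ΣP(t=1)Q(t=1) = 8.08×143 + 2.19×202 = 1155.44 + 442.38 = 1597.82
link = 1634.16/1597.82 = 1.022743
Link t=2→t=3:
ΣP(t=3)Q(t=2) = 7.18×155 + 1.86×201 = 1112.9 + 373.86 = 1486.76
ΣP(t=2)Q(t=2) = 8.32×155 + 2.20×201 = 1289.6 + 442.2 = 1731.8
link = 1486.76/1731.8 = 0.858506
Chained index = 100 × 0.971113 × 1.022743 × 0.858506 = 85.2667

85.27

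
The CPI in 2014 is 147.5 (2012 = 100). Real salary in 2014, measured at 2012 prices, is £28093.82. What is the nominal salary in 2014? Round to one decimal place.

41438.4

Nominal = Real × (Index/100) = 28093.82 × (147.5/100)
        = 28093.82 × 1.475 = 41438.3845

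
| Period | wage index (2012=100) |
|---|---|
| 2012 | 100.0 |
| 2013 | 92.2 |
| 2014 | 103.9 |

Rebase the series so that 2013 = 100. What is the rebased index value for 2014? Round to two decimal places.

112.69

Rebased(2014) = 103.9 / 92.2 × 100 = 112.6898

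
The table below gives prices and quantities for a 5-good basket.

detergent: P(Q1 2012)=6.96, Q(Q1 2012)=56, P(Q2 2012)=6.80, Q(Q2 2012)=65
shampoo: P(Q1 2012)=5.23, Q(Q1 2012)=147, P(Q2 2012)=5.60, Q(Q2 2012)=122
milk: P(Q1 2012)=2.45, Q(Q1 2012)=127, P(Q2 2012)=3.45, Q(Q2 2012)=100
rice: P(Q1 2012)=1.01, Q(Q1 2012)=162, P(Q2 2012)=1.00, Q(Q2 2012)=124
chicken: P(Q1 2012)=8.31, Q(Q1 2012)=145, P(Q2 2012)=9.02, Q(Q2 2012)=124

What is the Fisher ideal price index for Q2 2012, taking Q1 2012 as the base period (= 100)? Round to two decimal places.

Laspeyres component (base-period weights):
ΣP(Q2 2012)Q(Q1 2012) = 6.80×56 + 5.60×147 + 3.45×127 + 1.00×162 + 9.02×145 = 380.8 + 823.2 + 438.15 + 162 + 1307.9 = 3112.05
ΣP(Q1 2012)Q(Q1 2012) = 6.96×56 + 5.23×147 + 2.45×127 + 1.01×162 + 8.31×145 = 389.76 + 768.81 + 311.15 + 163.62 + 1204.95 = 2838.29
L = 3112.05 / 2838.29 × 100 = 109.6452
Paasche component (current-period weights):
ΣP(Q2 2012)Q(Q2 2012) = 6.80×65 + 5.60×122 + 3.45×100 + 1.00×124 + 9.02×124 = 442 + 683.2 + 345 + 124 + 1118.48 = 2712.68
ΣP(Q1 2012)Q(Q2 2012) = 6.96×65 + 5.23×122 + 2.45×100 + 1.01×124 + 8.31×124 = 452.4 + 638.06 + 245 + 125.24 + 1030.44 = 2491.14
P = 2712.68 / 2491.14 × 100 = 108.8931
Fisher = √(L × P) = √(109.6452 × 108.8931) = 109.2685

109.27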